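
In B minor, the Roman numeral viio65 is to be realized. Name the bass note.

C#

viio in B minor has root A#; the chord is A#-C#-E-G.
The figure 65 means first inversion — the third is in the bass.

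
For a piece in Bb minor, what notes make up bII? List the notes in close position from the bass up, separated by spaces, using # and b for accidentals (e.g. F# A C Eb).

Scale degree 2 in Bb minor is C; lowering it a half step gives Cb. bII is the Neapolitan chord — a major triad on the lowered second degree.
So the chord is Cb-Eb-Gb.

Cb Eb Gb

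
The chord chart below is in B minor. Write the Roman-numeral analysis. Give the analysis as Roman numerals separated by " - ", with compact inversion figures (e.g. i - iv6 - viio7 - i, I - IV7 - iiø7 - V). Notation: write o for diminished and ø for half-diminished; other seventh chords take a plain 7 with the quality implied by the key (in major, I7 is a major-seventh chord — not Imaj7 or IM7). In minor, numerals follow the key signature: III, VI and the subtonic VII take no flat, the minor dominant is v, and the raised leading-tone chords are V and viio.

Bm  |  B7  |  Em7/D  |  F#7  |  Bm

Bm: minor triad on B = scale degree 1 → i.
B7 is the secondary dominant of iv (dominant seventh chord on B): V7/iv.
Em7/D has root E, degree 4 in B minor, so iv42.
F#7: root F# is the dominant; dominant seventh chord there is V7.
Bm has root B, degree 1 in B minor, so i.

i - V7/iv - iv42 - V7 - i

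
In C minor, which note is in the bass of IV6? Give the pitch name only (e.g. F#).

A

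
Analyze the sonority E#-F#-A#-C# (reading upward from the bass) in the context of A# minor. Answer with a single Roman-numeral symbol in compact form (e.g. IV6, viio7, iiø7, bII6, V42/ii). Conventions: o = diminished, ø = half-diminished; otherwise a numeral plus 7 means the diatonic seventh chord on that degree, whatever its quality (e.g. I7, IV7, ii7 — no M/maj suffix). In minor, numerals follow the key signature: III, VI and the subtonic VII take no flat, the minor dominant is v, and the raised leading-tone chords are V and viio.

The pitches F#-A#-C#-E# form a major seventh chord rooted on F#.
In A# minor, F# is the submediant; the diatonic major seventh chord there is VI7.
With E# in the bass the chord is in third inversion, so the figured bass is 42.

VI42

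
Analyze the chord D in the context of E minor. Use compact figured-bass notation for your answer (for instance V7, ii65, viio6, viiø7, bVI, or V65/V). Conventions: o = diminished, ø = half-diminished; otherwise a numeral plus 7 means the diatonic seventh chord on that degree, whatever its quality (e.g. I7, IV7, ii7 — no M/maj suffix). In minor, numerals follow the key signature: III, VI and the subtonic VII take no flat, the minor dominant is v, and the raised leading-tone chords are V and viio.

VII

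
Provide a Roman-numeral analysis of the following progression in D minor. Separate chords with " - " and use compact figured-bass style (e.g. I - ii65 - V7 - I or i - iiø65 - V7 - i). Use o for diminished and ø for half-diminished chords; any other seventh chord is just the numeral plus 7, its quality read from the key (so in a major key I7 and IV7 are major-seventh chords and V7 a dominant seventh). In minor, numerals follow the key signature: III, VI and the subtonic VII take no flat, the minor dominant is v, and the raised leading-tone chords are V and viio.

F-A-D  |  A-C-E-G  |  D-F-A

F-A-D: minor triad on D = scale degree 1 → i6.
A-C-E-G: root A is the dominant; minor seventh chord there is v7.
D-F-A has root D, degree 1 in D minor, so i.

i6 - v7 - i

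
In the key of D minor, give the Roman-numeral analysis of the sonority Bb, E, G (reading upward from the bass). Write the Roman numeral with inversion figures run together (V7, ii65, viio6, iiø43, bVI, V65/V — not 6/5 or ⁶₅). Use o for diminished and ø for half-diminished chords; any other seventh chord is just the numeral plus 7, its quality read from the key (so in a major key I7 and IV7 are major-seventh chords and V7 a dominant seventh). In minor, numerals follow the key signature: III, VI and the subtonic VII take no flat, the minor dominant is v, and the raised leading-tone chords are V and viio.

Stacked in thirds the chord is E-G-Bb: a diminished triad on E.
E is scale degree 2 in D minor, and a diminished triad on that degree is written iio.
With Bb in the bass the chord is in second inversion, so the figured bass is 64.

iio64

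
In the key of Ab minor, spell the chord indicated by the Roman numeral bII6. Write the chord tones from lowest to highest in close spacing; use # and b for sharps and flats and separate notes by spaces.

Scale degree 2 in Ab minor is Bb; lowering it a half step gives Bbb. bII6 is the Neapolitan sixth — a major triad on the lowered second degree, here in its customary first inversion.
So the chord is Bbb-Db-Fb, a major triad.
The figured bass 6 indicates first inversion, placing the third (Db) in the bass: Db-Fb-Bbb.

Db Fb Bbb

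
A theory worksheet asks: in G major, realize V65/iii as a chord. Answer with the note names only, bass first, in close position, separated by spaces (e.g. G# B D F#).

A# C# E F#

The slash means an applied dominant: we want the dominant of iii. In G major, iii is B minor, and its dominant is built on F#.
Building a dominant seventh chord on F# gives F#-A#-C#-E.
With the 65 figure the chord is in first inversion; from the bass A# upward in close position it reads A#-C#-E-F#.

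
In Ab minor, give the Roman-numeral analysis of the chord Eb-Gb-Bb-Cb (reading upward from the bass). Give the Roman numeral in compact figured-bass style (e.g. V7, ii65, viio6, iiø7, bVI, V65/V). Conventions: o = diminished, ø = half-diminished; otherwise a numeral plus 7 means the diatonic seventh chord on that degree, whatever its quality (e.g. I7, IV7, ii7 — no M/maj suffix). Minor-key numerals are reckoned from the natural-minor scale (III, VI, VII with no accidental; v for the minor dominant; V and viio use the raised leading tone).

III65

Stacked in thirds the chord is Cb-Eb-Gb-Bb: a major seventh chord on Cb.
Cb is scale degree 3 in Ab minor, and a major seventh chord on that degree is written III7.
With Eb in the bass the chord is in first inversion, so the figured bass is 65.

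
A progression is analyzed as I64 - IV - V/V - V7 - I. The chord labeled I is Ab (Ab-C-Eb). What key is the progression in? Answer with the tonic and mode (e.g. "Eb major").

The anchor chord is a major triad on Ab, labeled I.
If Ab is scale degree 1 and the mode makes that degree carry a major triad, the tonic is Ab and the mode is major.

Ab major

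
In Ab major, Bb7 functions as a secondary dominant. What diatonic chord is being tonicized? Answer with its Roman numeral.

The chord is a dominant seventh chord on Bb.
A dominant resolves down a perfect fifth: Bb → Eb. In Ab major, Eb is scale degree 5, i.e. V.

V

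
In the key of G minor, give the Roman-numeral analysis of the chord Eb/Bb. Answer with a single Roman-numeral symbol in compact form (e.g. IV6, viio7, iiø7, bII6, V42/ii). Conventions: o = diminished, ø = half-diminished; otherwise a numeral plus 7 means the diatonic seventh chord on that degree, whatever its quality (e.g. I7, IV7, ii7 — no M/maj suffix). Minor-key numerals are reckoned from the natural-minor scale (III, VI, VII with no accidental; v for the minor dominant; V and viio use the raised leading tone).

VI64

The pitches Eb-G-Bb form a major triad rooted on Eb.
In G minor, Eb is the submediant; the diatonic major triad there is VI.
With Bb in the bass the chord is in second inversion, so the figured bass is 64.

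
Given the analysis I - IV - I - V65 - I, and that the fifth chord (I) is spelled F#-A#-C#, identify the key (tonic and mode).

F# major

The anchor chord is a major triad on F#, labeled I.
If F# is scale degree 1 and the mode makes that degree carry a major triad, the tonic is F# and the mode is major.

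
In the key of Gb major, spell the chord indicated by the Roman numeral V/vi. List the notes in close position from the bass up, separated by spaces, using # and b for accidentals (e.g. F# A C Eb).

The slash means an applied dominant: we want the dominant of vi. In Gb major, vi is Eb minor, and its dominant is built on Bb.
Building a major triad on Bb gives Bb-D-F.

Bb D F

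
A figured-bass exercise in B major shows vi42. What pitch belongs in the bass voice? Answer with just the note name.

F#

vi in B major has root G#; the chord is G#-B-D#-F#.
The figure 42 means third inversion — the seventh is in the bass.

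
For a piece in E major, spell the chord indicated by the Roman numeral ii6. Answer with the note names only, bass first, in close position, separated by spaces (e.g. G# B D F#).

The numeral's case and figure indicate a minor triad. In E major its root, the supertonic, is F#.
That chord is spelled F#-A-C#.
The figured bass 6 indicates first inversion, placing the third (A) in the bass: A-C#-F#.

A C# F#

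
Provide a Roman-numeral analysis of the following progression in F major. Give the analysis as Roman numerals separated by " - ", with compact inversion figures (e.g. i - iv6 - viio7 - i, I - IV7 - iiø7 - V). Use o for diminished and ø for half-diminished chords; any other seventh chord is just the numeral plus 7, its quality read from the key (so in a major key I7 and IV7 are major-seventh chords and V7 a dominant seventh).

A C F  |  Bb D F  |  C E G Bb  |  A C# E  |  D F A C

A-C-F has root F, degree 1 in F major, so I6.
Bb-D-F has root Bb, degree 4 in F major, so IV.
C-E-G-Bb has root C, degree 5 in F major, so V7.
A-C#-E is the secondary dominant of vi (major triad on A): V/vi.
D-F-A-C: root D is the submediant; minor seventh chord there is vi7.

I6 - IV - V7 - V/vi - vi7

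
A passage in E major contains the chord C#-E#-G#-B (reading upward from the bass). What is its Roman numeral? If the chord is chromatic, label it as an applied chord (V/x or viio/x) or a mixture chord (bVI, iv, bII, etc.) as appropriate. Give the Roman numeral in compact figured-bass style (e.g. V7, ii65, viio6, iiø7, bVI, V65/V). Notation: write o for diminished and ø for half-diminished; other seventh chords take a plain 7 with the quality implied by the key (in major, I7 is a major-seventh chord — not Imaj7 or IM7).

V7/ii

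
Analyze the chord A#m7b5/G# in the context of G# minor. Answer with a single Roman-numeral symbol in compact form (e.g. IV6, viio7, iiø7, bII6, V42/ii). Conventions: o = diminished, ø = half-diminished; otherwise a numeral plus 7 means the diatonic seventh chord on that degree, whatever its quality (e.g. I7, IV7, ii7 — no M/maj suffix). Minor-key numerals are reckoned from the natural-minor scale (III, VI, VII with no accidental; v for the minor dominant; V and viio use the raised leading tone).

The pitches A#-C#-E-G# form a half-diminished seventh chord rooted on A#.
In G# minor, A# is the supertonic; the diatonic half-diminished seventh chord there is iiø7.
With G# in the bass the chord is in third inversion, so the figured bass is 42.

iiø42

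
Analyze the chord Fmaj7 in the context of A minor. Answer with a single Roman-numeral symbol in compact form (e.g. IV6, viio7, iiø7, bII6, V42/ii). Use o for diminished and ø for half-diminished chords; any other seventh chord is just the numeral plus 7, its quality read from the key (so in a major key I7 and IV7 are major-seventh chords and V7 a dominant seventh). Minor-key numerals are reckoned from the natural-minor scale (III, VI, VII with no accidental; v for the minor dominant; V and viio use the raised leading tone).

The pitches F-A-C-E form a major seventh chord rooted on F.
F is scale degree 6 in A minor, and a major seventh chord on that degree is written VI7.

VI7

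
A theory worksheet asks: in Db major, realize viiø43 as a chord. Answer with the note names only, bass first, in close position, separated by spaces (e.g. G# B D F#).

Gb Bb C Eb

In Db major, scale degree 7 is C, and the diatonic chord built there is a half-diminished seventh chord.
Stacking thirds from C gives C-Eb-Gb-Bb.
With the 43 figure the chord is in second inversion; from the bass Gb upward in close position it reads Gb-Bb-C-Eb.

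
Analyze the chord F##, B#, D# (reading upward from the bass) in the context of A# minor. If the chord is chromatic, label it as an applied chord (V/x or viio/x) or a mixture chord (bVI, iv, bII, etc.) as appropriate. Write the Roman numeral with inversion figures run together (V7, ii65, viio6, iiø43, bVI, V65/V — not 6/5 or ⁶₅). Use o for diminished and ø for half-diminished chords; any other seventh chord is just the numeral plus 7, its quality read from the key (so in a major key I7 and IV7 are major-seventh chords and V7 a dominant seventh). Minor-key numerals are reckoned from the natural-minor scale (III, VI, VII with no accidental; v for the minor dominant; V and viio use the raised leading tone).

The pitches B#-D#-F## form a minor triad rooted on B#.
B# is the second degree of A# minor. This is the minor supertonic, borrowed from the parallel major (the Dorian ii).
With F## in the bass the chord is in second inversion, so the figured bass is 64.

ii64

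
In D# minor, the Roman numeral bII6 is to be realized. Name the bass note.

G#

bII in D# minor has root E; the chord is E-G#-B.
The figure 6 means first inversion — the third is in the bass.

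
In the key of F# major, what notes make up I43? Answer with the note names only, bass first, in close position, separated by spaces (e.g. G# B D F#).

C# E# F# A#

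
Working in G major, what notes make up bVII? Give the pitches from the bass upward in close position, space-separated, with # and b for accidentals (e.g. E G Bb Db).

F A C

Scale degree 7 in G major is F#; lowering it a half step gives F. bVII is a major triad on the lowered seventh degree (the subtonic), borrowed from the parallel minor.
So the chord is F-A-C, a major triad.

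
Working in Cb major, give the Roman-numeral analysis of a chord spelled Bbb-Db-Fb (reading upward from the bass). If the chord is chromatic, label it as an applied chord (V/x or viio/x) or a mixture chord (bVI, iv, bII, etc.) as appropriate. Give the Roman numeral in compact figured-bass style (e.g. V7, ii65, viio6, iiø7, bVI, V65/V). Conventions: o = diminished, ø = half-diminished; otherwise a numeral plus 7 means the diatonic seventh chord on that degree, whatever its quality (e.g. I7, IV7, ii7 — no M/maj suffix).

bVII

The pitches Bbb-Db-Fb form a major triad rooted on Bbb.
Bbb is the lowered seventh degree of Cb major (diatonic 7 would be Bb). This is a major triad on the lowered seventh degree (the subtonic), borrowed from the parallel minor.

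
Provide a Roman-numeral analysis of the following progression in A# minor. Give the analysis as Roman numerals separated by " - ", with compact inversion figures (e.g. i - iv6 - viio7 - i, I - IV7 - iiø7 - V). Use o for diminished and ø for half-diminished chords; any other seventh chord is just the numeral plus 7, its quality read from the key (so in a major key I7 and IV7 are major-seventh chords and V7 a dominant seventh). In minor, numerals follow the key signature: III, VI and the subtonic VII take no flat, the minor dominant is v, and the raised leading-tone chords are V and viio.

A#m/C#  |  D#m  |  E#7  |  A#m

A#m/C#: root A# is the tonic; minor triad there is i6.
D#m: root D# is the subdominant; minor triad there is iv.
E#7 has root E#, degree 5 in A# minor, so V7.
A#m: minor triad on A# = scale degree 1 → i.

i6 - iv - V7 - i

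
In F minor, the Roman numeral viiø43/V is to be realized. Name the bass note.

F

The applied chord viiø43/V is rooted on B: B-D-F-A.
The figure 43 means second inversion — the fifth is in the bass.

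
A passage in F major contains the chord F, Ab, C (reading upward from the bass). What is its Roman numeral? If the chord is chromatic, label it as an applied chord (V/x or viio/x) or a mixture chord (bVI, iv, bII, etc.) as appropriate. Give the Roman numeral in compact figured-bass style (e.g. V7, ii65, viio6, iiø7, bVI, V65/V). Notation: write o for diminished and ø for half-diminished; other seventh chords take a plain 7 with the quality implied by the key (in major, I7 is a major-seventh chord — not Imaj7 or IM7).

i

Stacked in thirds the chord is F-Ab-C: a minor triad on F.
F is the first degree of F major. This is the minor tonic, borrowed from the parallel minor.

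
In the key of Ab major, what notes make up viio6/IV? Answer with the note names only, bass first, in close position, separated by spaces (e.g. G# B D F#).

viio6/IV is a secondary leading-tone chord. The target IV is Db in Ab major; the applied chord is rooted a semitone below, on C.
Building a diminished triad on C gives C-Eb-Gb.
The figured bass 6 indicates first inversion, placing the third (Eb) in the bass: Eb-Gb-C.

Eb Gb C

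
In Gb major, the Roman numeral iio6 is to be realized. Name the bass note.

Cb

iio in Gb major has root Ab; the chord is Ab-Cb-Ebb.
The figure 6 means first inversion — the third is in the bass.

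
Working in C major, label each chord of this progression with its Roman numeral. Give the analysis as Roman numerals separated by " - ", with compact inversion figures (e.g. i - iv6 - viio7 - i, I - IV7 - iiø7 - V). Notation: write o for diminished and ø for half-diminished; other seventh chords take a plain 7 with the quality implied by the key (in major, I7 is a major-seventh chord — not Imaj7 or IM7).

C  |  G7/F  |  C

I - V42 - I

C: major triad on C = scale degree 1 → I.
G7/F: root G is the dominant; dominant seventh chord there is V42.
C: root C is the tonic; major triad there is I.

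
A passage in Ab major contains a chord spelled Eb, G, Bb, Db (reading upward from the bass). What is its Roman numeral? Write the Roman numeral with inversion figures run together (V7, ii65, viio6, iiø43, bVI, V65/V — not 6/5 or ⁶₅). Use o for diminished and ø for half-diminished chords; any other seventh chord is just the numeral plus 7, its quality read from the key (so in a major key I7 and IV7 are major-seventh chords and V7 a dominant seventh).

Stacked in thirds the chord is Eb-G-Bb-Db: a dominant seventh chord on Eb.
In Ab major, Eb is the dominant; the diatonic dominant seventh chord there is V7.

V7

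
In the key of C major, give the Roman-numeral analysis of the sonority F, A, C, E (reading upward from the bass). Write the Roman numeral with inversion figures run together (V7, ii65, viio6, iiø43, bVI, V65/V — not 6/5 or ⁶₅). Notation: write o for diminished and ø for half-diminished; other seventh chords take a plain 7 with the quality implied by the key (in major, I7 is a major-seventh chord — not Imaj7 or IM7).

IV7

Stacked in thirds the chord is F-A-C-E: a major seventh chord on F.
In C major, F is the subdominant; the diatonic major seventh chord there is IV7.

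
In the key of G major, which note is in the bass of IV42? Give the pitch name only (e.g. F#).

B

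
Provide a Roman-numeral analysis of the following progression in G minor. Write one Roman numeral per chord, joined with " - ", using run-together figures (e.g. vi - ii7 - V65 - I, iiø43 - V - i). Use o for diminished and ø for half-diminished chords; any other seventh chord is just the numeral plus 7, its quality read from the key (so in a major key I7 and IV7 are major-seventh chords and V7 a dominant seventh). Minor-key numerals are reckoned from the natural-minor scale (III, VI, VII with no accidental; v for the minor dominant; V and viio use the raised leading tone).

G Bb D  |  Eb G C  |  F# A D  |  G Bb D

i - iv6 - V6 - i

G-Bb-D has root G, degree 1 in G minor, so i.
Eb-G-C has root C, degree 4 in G minor, so iv6.
F#-A-D: root D is the dominant; major triad there is V6.
G-Bb-D has root G, degree 1 in G minor, so i.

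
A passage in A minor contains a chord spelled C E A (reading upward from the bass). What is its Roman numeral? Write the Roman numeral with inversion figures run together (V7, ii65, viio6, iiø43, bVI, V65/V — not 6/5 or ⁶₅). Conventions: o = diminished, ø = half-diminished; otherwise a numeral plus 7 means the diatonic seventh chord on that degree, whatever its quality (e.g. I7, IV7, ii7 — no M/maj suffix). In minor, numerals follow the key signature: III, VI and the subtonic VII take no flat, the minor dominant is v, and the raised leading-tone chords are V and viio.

i6

The pitches A-C-E form a minor triad rooted on A.
In A minor, A is the tonic; the diatonic minor triad there is i.
With C in the bass the chord is in first inversion, so the figured bass is 6.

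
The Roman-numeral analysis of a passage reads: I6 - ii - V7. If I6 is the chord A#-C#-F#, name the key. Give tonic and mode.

F# major

The chord F#/A# is a major triad rooted on F#; its label is I6.
If F# is scale degree 1 and the mode makes that degree carry a major triad, the tonic is F# and the mode is major.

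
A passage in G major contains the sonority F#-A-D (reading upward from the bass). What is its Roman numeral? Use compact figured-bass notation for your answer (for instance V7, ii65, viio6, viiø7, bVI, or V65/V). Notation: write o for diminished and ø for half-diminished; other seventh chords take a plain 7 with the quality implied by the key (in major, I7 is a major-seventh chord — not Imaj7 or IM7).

V6

Stacked in thirds the chord is D-F#-A: a major triad on D.
D is scale degree 5 in G major, and a major triad on that degree is written V.
With F# in the bass the chord is in first inversion, so the figured bass is 6.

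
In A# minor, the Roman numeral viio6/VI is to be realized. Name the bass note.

G#

The applied chord viio6/VI is rooted on E#: E#-G#-B.
The figure 6 means first inversion — the third is in the bass.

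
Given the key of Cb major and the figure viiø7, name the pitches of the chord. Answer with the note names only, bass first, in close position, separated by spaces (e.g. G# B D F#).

Bb Db Fb Ab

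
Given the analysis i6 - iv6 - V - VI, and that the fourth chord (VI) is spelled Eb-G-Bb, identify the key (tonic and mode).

The anchor chord is a major triad on Eb, labeled VI.
Counting down 5 scale steps from Eb places the tonic on G; a major triad on degree 6 is diatonic only in minor.

G minor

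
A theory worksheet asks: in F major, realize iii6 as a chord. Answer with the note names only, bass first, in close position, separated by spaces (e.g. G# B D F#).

The numeral's case and figure indicate a minor triad. In F major its root, the third degree, is A.
That chord is spelled A-C-E.
The figured bass 6 indicates first inversion, placing the third (C) in the bass: C-E-A.

C E A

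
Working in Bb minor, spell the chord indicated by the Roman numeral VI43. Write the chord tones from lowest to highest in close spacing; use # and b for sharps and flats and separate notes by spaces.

Db F Gb Bb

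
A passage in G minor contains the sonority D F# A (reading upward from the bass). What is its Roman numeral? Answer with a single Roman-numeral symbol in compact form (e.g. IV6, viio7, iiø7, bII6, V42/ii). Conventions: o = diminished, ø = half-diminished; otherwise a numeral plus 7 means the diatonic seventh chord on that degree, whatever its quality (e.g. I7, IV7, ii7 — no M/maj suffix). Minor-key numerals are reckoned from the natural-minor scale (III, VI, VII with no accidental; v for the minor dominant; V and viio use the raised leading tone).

V

Stacked in thirds the chord is D-F#-A: a major triad on D.
In G minor, D is the dominant; the diatonic major triad there is V.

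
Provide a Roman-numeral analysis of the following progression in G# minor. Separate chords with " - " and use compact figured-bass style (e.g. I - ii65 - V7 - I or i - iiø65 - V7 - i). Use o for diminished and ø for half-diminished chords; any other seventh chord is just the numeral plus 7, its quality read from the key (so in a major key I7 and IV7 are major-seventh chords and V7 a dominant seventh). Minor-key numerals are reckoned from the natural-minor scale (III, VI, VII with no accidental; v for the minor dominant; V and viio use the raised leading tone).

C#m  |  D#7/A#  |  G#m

iv - V43 - i

C#m: minor triad on C# = scale degree 4 → iv.
D#7/A#: root D# is the dominant; dominant seventh chord there is V43.
G#m: root G# is the tonic; minor triad there is i.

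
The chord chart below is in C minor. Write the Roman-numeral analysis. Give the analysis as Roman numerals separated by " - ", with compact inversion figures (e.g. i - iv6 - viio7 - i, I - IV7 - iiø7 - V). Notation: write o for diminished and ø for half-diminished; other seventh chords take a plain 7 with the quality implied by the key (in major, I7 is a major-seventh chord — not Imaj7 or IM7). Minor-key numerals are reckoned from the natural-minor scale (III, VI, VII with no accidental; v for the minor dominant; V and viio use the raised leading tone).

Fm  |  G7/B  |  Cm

iv - V65 - i

Fm has root F, degree 4 in C minor, so iv.
G7/B: root G is the dominant; dominant seventh chord there is V65.
Cm has root C, degree 1 in C minor, so i.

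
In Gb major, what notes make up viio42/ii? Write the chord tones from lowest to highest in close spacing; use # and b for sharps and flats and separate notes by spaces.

Fb G Bb Db

The slash marks an applied leading-tone chord: viio of ii. In Gb major, ii is Ab, so the leading tone to it is G, a half step below.
Building a fully diminished seventh chord on G gives G-Bb-Db-Fb.
The figured bass 42 indicates third inversion, placing the seventh (Fb) in the bass: Fb-G-Bb-Db.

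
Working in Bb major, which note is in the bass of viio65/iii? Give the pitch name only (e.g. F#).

The applied chord viio65/iii is rooted on C#: C#-E-G-Bb.
The figure 65 means first inversion — the third is in the bass.

E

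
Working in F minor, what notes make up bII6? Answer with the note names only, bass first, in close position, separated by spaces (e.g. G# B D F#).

Scale degree 2 in F minor is G; lowering it a half step gives Gb. bII6 is the Neapolitan sixth — a major triad on the lowered second degree, here in its customary first inversion.
So the chord is Gb-Bb-Db, a major triad.
The figured bass 6 indicates first inversion, placing the third (Bb) in the bass: Bb-Db-Gb.

Bb Db Gb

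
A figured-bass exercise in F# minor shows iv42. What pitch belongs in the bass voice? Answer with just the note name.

iv in F# minor has root B; the chord is B-D-F#-A.
The figure 42 means third inversion — the seventh is in the bass.

A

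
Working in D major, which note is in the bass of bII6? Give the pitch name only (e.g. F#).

bII in D major has root Eb; the chord is Eb-G-Bb.
The figure 6 means first inversion — the third is in the bass.

G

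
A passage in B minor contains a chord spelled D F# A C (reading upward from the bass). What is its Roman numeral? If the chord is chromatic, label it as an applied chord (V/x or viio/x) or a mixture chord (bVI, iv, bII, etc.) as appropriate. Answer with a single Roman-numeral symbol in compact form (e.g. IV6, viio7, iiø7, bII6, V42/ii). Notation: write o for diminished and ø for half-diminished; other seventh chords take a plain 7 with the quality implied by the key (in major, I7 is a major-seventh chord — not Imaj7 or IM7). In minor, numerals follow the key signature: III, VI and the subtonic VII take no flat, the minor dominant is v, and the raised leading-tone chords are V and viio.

Stacked in thirds the chord is D-F#-A-C: a dominant seventh chord on D.
D is not a diatonic chord root with this quality in B minor, but it lies a perfect fifth above G (VI), so the chord functions as an applied dominant of VI.

V7/VI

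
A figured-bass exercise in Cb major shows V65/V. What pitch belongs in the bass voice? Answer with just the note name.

F

The applied chord V65/V is rooted on Db: Db-F-Ab-Cb.
The figure 65 means first inversion — the third is in the bass.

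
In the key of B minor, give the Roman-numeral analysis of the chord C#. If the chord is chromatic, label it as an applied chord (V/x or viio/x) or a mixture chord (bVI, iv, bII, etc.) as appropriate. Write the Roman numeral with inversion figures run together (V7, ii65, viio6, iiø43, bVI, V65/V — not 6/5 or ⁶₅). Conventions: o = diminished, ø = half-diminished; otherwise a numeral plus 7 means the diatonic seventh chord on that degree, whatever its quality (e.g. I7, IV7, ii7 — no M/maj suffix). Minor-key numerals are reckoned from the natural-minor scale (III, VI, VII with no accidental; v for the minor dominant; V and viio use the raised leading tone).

V/V

The pitches C#-E#-G# form a major triad rooted on C#.
C# is not a diatonic chord root with this quality in B minor, but it lies a perfect fifth above F# (V), so the chord functions as an applied dominant of V.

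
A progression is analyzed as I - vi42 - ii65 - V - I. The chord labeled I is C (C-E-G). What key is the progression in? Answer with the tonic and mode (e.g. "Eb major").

The chord C is a major triad rooted on C; its label is I.
If C is scale degree 1 and the mode makes that degree carry a major triad, the tonic is C and the mode is major.

C major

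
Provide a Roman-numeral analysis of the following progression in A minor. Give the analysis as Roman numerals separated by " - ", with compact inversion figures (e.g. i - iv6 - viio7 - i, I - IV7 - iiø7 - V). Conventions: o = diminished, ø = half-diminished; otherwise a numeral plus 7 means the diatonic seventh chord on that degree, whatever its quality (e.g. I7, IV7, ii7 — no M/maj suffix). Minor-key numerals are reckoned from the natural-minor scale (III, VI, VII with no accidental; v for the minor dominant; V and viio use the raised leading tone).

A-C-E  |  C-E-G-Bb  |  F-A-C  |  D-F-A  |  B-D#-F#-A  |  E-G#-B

i - V7/VI - VI - iv - V7/V - V

A-C-E has root A, degree 1 in A minor, so i.
C-E-G-Bb: chromatic; C is V of VI, so V7/VI.
F-A-C: root F is the submediant; major triad there is VI.
D-F-A has root D, degree 4 in A minor, so iv.
B-D#-F#-A: chromatic; B is V of V, so V7/V.
E-G#-B has root E, degree 5 in A minor, so V.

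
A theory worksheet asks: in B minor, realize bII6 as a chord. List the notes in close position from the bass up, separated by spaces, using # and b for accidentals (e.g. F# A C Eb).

Scale degree 2 in B minor is C#; lowering it a half step gives C. bII6 is the Neapolitan sixth — a major triad on the lowered second degree, here in its customary first inversion.
So the chord is C-E-G, a major triad.
With the 6 figure the chord is in first inversion; from the bass E upward in close position it reads E-G-C.

E G C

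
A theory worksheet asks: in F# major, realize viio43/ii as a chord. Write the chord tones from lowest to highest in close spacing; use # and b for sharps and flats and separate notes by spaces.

C# E F## A#

viio43/ii is a secondary leading-tone chord. The target ii is G# in F# major; the applied chord is rooted a semitone below, on F##.
Building a fully diminished seventh chord on F## gives F##-A#-C#-E.
With the 43 figure the chord is in second inversion; from the bass C# upward in close position it reads C#-E-F##-A#.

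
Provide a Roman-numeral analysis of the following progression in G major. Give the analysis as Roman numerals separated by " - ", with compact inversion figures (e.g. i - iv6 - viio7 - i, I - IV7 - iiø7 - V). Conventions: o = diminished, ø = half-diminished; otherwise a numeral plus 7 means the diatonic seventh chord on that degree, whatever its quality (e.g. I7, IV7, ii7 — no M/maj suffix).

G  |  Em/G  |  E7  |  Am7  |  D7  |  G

G: major triad on G = scale degree 1 → I.
Em/G has root E, degree 6 in G major, so vi6.
E7: chromatic; E is V of ii, so V7/ii.
Am7: minor seventh chord on A = scale degree 2 → ii7.
D7: root D is the dominant; dominant seventh chord there is V7.
G: root G is the tonic; major triad there is I.

I - vi6 - V7/ii - ii7 - V7 - I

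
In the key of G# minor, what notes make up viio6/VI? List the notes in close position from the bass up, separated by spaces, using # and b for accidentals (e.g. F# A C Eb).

viio6/VI is a secondary leading-tone chord. The target VI is E in G# minor; the applied chord is rooted a semitone below, on D#.
Building a diminished triad on D# gives D#-F#-A.
The figured bass 6 indicates first inversion, placing the third (F#) in the bass: F#-A-D#.

F# A D#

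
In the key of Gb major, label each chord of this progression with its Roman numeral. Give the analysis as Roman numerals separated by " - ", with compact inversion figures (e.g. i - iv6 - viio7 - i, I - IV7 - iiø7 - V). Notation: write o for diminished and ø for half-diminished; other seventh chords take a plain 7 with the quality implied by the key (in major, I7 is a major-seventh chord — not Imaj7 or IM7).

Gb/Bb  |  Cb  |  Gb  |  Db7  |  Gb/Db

I6 - IV - I - V7 - I64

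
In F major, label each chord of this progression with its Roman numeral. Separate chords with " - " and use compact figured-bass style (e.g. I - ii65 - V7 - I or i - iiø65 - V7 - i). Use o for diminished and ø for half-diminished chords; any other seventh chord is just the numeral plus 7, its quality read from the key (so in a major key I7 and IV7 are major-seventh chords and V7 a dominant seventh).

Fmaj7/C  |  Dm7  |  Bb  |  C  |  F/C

Fmaj7/C has root F, degree 1 in F major, so I43.
Dm7: minor seventh chord on D = scale degree 6 → vi7.
Bb has root Bb, degree 4 in F major, so IV.
C: major triad on C = scale degree 5 → V.
F/C: root F is the tonic; major triad there is I64.

I43 - vi7 - IV - V - I64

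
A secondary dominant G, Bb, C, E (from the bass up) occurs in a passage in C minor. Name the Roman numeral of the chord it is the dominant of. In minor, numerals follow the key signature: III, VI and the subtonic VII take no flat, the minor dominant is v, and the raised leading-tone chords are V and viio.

The chord is a dominant seventh chord on C.
A dominant resolves down a perfect fifth: C → F. In C minor, F is scale degree 4, i.e. iv.

iv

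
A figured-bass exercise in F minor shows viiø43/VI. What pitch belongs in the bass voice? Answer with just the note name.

Gb

The applied chord viiø43/VI is rooted on C: C-Eb-Gb-Bb.
The figure 43 means second inversion — the fifth is in the bass.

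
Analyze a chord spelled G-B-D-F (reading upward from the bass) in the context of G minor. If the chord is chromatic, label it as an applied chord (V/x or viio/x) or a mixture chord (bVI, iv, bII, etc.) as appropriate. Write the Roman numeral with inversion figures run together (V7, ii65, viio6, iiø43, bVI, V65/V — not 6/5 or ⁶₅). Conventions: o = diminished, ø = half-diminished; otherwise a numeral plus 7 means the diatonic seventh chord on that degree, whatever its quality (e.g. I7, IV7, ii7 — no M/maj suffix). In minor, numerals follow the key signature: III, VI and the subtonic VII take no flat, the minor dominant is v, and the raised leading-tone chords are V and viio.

The pitches G-B-D-F form a dominant seventh chord rooted on G.
G is not a diatonic chord root with this quality in G minor, but it lies a perfect fifth above C (iv), so the chord functions as an applied dominant of iv.

V7/iv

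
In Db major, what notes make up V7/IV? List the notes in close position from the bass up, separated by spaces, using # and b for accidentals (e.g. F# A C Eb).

V7/IV is a secondary dominant — the dominant seventh of IV. IV in Db major is Gb, so the applied chord's root is Db, a perfect fifth above.
Building a dominant seventh chord on Db gives Db-F-Ab-Cb.

Db F Ab Cb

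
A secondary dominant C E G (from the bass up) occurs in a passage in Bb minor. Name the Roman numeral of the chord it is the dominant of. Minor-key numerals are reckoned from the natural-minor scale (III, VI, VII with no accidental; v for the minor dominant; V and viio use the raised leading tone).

The chord is a major triad on C.
A dominant resolves down a perfect fifth: C → F. In Bb minor, F is scale degree 5, i.e. V.

V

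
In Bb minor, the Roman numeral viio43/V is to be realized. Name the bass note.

Bb

The applied chord viio43/V is rooted on E: E-G-Bb-Db.
The figure 43 means second inversion — the fifth is in the bass.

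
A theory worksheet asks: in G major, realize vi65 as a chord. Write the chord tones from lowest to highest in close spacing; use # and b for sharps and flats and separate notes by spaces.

In G major, the submediant is E, and the diatonic chord built there is a minor seventh chord.
Stacking thirds from E gives E-G-B-D.
The figured bass 65 indicates first inversion, placing the third (G) in the bass: G-B-D-E.

G B D E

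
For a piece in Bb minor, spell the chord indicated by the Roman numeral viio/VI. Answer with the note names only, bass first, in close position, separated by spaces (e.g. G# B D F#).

The slash marks an applied leading-tone chord: viio of VI. In Bb minor, VI is Gb, so the leading tone to it is F, a half step below.
Building a diminished triad on F gives F-Ab-Cb.

F Ab Cb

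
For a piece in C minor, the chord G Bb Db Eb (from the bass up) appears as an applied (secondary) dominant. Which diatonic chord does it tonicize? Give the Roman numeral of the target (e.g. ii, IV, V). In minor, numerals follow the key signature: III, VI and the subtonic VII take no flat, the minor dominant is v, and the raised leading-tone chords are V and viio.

VI

The chord is a dominant seventh chord on Eb.
A dominant resolves down a perfect fifth: Eb → Ab. In C minor, Ab is scale degree 6, i.e. VI.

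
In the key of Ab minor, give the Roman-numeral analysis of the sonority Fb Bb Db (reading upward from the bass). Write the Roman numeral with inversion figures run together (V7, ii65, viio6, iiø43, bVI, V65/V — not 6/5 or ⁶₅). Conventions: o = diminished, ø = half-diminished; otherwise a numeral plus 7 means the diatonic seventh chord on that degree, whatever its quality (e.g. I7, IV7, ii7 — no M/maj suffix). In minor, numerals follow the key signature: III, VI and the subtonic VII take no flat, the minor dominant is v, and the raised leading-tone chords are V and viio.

Stacked in thirds the chord is Bb-Db-Fb: a diminished triad on Bb.
Bb is scale degree 2 in Ab minor, and a diminished triad on that degree is written iio.
With Fb in the bass the chord is in second inversion, so the figured bass is 64.

iio64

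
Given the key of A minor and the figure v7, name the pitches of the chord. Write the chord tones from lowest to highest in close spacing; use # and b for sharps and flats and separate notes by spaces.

E G B D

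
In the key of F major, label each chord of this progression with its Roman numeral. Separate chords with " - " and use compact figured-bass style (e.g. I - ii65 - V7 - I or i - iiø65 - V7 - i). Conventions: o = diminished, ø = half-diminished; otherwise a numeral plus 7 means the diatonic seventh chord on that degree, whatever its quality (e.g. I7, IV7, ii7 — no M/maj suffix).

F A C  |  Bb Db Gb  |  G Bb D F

F-A-C: root F is the tonic; major triad there is I.
Bb-Db-Gb is non-diatonic — a major triad on the lowered supertonic (Gb): the Neapolitan sixth, bII6 (third, Bb, in the bass — hence the 6).
G-Bb-D-F: minor seventh chord on G = scale degree 2 → ii7.

I - bII6 - ii7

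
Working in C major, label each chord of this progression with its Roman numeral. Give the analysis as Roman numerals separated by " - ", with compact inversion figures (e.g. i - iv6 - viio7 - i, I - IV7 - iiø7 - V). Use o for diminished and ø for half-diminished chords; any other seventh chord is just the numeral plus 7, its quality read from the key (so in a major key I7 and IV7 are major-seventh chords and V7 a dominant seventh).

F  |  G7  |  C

F has root F, degree 4 in C major, so IV.
G7 has root G, degree 5 in C major, so V7.
C: major triad on C = scale degree 1 → I.

IV - V7 - I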